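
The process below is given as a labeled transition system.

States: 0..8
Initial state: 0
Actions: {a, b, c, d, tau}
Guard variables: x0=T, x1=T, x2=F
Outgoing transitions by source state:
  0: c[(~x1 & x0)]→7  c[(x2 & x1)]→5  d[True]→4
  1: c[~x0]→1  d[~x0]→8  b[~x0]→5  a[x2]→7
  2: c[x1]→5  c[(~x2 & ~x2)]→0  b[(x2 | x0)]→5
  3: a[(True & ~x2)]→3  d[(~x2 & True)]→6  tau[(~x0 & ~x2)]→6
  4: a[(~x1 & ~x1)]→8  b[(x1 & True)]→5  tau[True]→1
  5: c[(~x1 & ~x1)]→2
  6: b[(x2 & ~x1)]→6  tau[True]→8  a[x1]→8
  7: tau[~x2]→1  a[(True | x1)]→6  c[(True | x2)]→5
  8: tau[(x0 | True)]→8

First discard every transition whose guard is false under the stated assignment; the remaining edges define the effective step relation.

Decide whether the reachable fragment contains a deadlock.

Answer: DEADLOCK at state 1

Analysis:
Reachable = {0,1,4,5}
  0: d→4  [deg 1]
  1: ∅  [STUCK]
  4: b→5  tau→1  [deg 2]
  5: ∅  [STUCK]
Path to 1: d·tau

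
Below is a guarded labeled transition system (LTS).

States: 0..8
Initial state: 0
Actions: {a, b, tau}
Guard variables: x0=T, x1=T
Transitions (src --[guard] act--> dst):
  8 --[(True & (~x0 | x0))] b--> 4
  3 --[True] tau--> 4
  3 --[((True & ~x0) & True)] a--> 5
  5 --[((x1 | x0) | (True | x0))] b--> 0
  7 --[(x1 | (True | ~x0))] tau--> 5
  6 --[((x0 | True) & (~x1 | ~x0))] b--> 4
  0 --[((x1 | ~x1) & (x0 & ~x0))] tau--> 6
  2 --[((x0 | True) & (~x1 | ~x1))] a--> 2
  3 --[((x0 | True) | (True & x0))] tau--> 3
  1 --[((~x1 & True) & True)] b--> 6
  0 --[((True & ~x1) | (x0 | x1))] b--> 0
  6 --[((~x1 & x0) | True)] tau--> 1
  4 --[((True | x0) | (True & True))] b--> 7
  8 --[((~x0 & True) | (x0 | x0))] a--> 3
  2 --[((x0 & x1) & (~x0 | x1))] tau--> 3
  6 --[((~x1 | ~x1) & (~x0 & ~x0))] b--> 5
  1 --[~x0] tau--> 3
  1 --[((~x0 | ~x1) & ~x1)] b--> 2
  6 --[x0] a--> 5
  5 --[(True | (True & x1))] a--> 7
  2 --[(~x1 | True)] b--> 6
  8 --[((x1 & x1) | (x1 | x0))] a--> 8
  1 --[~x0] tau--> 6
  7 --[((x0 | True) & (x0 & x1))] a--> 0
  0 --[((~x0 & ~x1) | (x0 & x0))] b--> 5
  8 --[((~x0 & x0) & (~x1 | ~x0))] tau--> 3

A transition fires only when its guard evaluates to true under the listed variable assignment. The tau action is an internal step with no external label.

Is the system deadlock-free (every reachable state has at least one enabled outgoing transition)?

Answer: DEADLOCK-FREE

Analysis:
Reachable = {0,5,7}
  0: b→0  b→5  [2 out]
  5: a→7  b→0  [2 out]
  7: a→0  tau→5  [2 out]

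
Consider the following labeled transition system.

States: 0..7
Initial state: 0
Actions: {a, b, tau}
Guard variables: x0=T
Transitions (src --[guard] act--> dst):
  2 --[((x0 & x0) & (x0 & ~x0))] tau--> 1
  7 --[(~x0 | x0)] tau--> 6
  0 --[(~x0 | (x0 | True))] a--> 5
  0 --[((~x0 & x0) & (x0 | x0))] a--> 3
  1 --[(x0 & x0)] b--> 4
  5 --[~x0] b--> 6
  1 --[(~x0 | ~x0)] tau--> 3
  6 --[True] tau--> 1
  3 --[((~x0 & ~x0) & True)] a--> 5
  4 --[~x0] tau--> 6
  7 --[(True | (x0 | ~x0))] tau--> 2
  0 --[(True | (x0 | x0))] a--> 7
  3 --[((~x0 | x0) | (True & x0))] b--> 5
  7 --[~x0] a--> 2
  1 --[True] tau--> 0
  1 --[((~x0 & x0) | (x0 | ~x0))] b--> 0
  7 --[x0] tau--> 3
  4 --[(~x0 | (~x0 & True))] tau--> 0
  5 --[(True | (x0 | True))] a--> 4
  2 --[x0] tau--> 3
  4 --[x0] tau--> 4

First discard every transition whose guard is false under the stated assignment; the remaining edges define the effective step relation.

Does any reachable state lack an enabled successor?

Answer: DEADLOCK-FREE

Working:
R = {0,1,2,3,4,5,6,7}
  0: a→5  a→7  [2 exit(s)]
  1: b→0  b→4  tau→0  [3 exit(s)]
  2: tau→3  [1 exit(s)]
  3: b→5  [1 exit(s)]
  4: tau→4  [1 exit(s)]
  5: a→4  [1 exit(s)]
  6: tau→1  [1 exit(s)]
  7: tau→2  tau→3  tau→6  [3 exit(s)]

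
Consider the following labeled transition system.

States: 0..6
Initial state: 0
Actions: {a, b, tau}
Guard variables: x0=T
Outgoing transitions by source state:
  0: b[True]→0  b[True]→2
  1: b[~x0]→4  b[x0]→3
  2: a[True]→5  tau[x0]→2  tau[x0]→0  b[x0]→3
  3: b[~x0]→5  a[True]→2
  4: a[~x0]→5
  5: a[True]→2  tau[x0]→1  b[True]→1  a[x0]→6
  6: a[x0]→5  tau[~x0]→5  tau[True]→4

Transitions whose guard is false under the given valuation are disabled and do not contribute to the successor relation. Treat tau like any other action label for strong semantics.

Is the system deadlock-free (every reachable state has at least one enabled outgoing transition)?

Answer: DEADLOCK at state 4

Working:
R = {0,1,2,3,4,5,6}
  0: b→0  b→2  [deg 2]
  1: b→3  [deg 1]
  2: a→5  b→3  tau→0  tau→2  [deg 4]
  3: a→2  [deg 1]
  4: ∅  [STUCK]
  5: a→2  a→6  b→1  tau→1  [deg 4]
  6: a→5  tau→4  [deg 2]
witness 4: b·a·a·tau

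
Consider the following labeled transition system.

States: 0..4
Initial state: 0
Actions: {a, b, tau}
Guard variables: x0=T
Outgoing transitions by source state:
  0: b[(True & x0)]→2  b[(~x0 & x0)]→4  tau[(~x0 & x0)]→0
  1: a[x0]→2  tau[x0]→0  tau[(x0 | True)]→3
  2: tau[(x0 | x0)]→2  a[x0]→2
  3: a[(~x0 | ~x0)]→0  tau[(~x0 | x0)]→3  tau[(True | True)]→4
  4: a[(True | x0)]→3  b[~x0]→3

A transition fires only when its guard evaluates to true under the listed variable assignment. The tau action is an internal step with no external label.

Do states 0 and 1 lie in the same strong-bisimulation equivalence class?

Compute ~ classes (split until stable):
  π0 = {{0,1,2,3,4}}
  π1 = {{0},{1,2},{3},{4}}
  π2 = {{0},{1},{2},{3},{4}}
Fixed point at round 3; 5 class(es).
0∈{0}, 1∈{1}

Answer: NOT BISIMILAR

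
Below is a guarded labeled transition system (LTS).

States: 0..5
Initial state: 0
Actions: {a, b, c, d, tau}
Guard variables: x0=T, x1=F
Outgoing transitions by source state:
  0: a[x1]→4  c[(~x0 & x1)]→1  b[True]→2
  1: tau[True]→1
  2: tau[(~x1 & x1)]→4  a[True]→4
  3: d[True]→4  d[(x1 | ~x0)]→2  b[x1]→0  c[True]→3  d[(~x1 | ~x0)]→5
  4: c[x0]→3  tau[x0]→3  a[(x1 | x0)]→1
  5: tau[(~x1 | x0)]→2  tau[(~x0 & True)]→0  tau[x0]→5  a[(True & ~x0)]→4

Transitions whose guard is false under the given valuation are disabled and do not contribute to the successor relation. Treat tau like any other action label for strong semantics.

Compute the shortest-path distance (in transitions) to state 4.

Layered search for 4:
  depth 0: {0}
  depth 1: {2}
  depth 2: {4}
depth(4)=2, e.g. b·a

Answer: 2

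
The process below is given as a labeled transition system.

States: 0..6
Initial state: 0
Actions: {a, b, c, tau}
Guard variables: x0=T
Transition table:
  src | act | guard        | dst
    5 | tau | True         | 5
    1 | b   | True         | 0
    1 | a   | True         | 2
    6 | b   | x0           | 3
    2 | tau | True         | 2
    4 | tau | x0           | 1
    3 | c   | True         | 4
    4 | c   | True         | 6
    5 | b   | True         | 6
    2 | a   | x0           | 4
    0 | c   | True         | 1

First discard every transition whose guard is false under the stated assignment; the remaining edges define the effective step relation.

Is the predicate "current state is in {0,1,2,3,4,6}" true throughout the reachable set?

Answer: INVARIANT HOLDS

Working:
Safe = {0,1,2,3,4,6}
Reachable = {0,1,2,3,4,6}
  0: ✓
  1: ✓
  2: ✓
  3: ✓
  4: ✓
  6: ✓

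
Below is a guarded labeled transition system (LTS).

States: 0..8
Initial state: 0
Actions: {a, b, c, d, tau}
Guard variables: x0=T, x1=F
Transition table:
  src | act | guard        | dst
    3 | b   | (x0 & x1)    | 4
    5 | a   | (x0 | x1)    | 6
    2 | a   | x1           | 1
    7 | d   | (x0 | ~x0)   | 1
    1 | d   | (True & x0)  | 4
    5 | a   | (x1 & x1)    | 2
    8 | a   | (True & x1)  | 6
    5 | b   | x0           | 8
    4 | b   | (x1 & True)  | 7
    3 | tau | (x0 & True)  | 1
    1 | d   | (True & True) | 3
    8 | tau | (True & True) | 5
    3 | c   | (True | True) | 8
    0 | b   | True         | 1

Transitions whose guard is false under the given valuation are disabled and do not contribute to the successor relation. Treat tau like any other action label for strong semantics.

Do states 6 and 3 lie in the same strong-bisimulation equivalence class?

Answer: NOT BISIMILAR

Trace:
Refine partition for ~:
  round 0: {{0,1,2,3,4,5,6,7,8}}
  round 1: {{0},{1,7},{2,4,6},{3},{5},{8}}
  round 2: {{0},{1},{2,4,6},{3},{5},{7},{8}}
7 equivalence class(es) (converged in 3)
[6]={2,4,6}  [3]={3}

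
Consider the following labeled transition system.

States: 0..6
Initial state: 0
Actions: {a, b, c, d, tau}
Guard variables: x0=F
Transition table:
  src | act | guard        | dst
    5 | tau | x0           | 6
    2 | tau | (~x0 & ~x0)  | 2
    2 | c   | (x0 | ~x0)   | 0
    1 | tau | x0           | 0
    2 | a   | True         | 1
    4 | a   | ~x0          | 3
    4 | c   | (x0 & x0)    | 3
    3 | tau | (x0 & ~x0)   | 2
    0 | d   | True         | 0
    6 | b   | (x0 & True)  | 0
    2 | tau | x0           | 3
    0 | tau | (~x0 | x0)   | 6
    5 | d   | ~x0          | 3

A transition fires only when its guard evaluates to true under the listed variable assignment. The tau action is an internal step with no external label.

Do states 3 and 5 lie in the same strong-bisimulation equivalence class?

Refine partition for ~:
  P[0] = {{0,1,2,3,4,5,6}}
  P[1] = {{0},{1,3,6},{2},{4},{5}}
5 equivalence class(es) (converged in 2)
3∈{1,3,6}, 5∈{5}

Answer: NOT BISIMILAR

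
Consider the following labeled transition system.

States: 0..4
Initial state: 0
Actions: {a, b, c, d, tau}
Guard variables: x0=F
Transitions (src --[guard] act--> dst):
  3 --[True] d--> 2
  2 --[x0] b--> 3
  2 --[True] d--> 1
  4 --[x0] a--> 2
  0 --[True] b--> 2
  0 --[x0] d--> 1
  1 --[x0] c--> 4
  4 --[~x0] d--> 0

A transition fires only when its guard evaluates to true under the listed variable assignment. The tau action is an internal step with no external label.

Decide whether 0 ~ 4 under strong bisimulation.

Answer: NOT BISIMILAR

Working:
Compute ~ classes (split until stable):
  P[0] = {{0,1,2,3,4}}
  P[1] = {{0},{1},{2,3,4}}
  P[2] = {{0},{1},{2},{3},{4}}
Fixed point at round 3; 5 class(es).
[0]={0}  [4]={4}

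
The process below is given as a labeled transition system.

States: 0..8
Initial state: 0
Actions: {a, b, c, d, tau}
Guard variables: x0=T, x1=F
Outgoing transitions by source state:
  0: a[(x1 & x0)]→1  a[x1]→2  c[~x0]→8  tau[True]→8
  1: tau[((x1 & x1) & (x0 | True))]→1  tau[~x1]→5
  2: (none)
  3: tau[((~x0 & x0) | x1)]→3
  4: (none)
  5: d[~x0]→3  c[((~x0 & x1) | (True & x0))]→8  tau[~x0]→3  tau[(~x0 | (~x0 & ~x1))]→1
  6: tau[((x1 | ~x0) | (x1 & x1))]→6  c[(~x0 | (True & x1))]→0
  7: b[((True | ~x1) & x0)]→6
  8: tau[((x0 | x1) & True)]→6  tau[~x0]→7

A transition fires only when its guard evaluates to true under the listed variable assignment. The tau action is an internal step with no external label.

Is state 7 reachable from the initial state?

Answer: UNREACHABLE

Working:
5 transition(s) survive guard evaluation.
depth 0: {0}
depth 1: {8}  now seen {0,8}
depth 2: {6}  now seen {0,6,8}
Reach set: {0,6,8}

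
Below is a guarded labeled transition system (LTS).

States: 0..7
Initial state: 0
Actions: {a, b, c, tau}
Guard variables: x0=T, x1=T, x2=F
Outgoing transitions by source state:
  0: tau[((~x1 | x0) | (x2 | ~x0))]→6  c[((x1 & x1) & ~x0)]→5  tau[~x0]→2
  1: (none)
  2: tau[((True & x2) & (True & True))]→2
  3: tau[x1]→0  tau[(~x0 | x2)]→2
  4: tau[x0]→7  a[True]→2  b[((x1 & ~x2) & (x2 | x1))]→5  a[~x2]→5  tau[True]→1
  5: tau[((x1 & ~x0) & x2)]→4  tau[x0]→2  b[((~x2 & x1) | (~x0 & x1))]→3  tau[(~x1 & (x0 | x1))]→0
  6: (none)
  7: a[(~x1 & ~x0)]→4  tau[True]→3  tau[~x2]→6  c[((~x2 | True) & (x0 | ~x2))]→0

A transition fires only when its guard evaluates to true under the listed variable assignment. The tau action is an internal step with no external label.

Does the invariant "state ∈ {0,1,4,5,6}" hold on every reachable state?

Allowed set {0,1,4,5,6}
Reach set: {0,6}
  0: safe
  6: safe

Answer: INVARIANT HOLDS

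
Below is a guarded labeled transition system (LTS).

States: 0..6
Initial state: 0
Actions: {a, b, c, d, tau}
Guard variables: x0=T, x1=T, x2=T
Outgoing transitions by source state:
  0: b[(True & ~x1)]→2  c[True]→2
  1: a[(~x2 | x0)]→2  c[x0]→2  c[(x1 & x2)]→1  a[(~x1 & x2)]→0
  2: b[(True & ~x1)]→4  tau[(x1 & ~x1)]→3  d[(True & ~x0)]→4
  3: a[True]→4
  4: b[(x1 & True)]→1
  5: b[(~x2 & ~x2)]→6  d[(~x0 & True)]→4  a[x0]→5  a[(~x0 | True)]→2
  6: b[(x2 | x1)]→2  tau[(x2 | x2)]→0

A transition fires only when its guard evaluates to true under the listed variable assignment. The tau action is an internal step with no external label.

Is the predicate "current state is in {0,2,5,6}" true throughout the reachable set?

Safe = {0,2,5,6}
R = {0,2}
  0: safe
  2: safe

Answer: INVARIANT HOLDS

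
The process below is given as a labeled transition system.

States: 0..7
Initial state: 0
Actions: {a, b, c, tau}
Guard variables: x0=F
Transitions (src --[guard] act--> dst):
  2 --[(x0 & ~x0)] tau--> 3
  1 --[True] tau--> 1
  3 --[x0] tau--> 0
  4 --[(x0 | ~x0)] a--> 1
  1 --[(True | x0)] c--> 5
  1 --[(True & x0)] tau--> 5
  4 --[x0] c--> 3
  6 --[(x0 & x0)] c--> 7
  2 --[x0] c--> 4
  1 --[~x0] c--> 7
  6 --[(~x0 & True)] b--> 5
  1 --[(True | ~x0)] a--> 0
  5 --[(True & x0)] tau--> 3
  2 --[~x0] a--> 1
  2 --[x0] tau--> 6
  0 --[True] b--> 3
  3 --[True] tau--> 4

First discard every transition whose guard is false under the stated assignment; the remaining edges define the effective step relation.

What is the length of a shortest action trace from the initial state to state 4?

Breadth-first toward 4:
  depth 0: {0}
  depth 1: {3}
  depth 2: {4}
depth(4)=2, e.g. b·tau

Answer: 2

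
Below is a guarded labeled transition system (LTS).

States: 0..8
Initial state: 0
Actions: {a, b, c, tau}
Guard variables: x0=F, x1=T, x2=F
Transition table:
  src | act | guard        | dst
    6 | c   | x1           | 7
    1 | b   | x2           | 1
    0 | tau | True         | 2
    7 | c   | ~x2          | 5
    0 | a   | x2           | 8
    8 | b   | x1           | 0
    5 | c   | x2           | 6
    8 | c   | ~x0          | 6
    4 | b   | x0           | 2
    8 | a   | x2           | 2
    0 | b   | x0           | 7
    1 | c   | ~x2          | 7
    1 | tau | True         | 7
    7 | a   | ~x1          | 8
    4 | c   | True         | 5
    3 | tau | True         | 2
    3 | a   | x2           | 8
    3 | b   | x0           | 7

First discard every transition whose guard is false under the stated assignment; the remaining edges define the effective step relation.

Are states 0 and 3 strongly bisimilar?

Bisimulation quotient by refinement:
  P[0] = {{0,1,2,3,4,5,6,7,8}}
  P[1] = {{0,3},{1},{2,5},{4,6,7},{8}}
  P[2] = {{0,3},{1},{2,5},{4,7},{6},{8}}
Fixed point at round 3; 6 class(es).
[0]={0,3}  [3]={0,3}

Answer: BISIMILAR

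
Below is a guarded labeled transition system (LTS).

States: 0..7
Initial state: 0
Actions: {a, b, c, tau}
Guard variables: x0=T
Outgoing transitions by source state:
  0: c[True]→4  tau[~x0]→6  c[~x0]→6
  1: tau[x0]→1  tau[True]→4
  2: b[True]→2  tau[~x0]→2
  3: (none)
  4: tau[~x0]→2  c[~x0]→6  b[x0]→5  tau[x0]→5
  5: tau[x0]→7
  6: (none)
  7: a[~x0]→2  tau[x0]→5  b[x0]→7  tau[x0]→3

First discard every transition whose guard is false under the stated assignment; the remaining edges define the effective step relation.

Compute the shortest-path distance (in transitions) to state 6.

Breadth-first toward 6:
  depth 0: {0}
  depth 1: {4}
  depth 2: {5}
  depth 3: {7}
  depth 4: {3}
6 never appears.

Answer: UNREACHABLE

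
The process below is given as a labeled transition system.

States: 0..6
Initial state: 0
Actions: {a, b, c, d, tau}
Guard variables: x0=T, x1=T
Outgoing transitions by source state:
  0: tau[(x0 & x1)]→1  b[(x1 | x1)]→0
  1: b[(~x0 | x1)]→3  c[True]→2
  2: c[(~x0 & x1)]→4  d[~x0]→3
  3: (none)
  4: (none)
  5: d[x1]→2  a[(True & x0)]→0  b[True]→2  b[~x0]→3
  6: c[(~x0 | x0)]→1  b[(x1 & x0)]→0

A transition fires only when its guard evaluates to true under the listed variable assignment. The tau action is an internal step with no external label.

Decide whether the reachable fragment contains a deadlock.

Reachable = {0,1,2,3}
  0: b→0  tau→1  [2 out]
  1: b→3  c→2  [2 out]
  2: ∅  [STUCK]
  3: ∅  [STUCK]
witness 2: tau·c

Answer: DEADLOCK at state 2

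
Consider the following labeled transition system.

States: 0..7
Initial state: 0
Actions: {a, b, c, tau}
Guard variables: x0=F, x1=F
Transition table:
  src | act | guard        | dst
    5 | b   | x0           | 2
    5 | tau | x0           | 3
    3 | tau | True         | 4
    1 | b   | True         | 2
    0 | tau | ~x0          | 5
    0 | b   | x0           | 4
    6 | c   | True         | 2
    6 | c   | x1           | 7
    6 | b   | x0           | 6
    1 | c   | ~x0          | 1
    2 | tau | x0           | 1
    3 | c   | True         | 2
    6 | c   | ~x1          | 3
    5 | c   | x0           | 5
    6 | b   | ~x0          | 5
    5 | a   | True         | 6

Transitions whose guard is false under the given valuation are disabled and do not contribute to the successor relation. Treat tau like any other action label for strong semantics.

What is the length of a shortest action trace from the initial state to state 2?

BFS to 2:
  depth 0: {0}
  depth 1: {5}
  depth 2: {6}
  depth 3: {2,3}
first hit 2 at d=3 via tau·a·c

Answer: 3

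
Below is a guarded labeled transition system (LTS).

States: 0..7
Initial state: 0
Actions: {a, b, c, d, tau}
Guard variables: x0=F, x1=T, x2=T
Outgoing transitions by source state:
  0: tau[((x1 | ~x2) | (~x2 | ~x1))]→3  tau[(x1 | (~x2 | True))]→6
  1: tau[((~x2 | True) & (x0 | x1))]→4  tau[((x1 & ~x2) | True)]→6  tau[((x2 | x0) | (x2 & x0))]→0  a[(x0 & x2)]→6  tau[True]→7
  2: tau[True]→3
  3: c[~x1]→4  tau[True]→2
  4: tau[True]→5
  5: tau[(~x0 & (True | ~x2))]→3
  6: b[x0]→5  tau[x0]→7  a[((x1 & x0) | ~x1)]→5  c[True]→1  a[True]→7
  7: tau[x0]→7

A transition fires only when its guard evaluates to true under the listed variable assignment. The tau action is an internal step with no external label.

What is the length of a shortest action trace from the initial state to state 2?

Answer: 2

Working:
BFS to 2:
  Layer 0: {0}
  Layer 1: {3,6}
  Layer 2: {1,2,7}
first hit 2 at d=2 via tau·tau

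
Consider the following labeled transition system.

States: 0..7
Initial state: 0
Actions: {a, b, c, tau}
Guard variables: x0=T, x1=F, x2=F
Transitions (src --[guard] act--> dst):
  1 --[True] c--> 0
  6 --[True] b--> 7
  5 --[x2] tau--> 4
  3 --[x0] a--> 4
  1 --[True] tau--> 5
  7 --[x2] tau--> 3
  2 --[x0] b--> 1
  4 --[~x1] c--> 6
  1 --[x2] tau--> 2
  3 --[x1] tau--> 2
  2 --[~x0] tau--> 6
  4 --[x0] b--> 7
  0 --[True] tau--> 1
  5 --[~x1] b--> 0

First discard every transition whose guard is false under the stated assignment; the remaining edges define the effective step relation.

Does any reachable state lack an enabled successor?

Reachable = {0,1,5}
  0: tau→1  [1 out]
  1: c→0  tau→5  [2 out]
  5: b→0  [1 out]

Answer: DEADLOCK-FREE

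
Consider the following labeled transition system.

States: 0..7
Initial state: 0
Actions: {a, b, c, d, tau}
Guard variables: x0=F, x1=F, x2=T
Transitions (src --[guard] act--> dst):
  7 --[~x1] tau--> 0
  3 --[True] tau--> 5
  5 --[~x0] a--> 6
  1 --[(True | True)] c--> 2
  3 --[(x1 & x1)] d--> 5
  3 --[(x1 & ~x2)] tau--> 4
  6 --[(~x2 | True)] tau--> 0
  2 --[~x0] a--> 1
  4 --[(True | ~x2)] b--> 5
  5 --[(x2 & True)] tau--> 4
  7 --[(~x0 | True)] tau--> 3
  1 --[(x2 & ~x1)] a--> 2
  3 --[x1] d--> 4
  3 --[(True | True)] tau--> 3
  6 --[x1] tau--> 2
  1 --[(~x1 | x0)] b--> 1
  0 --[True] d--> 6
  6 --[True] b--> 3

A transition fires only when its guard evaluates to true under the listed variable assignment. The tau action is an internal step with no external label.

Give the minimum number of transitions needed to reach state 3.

Answer: 2

Analysis:
Layered search for 3:
  L0 = {0}
  L1 = {6}
  L2 = {3}
first hit 3 at d=2 via d·b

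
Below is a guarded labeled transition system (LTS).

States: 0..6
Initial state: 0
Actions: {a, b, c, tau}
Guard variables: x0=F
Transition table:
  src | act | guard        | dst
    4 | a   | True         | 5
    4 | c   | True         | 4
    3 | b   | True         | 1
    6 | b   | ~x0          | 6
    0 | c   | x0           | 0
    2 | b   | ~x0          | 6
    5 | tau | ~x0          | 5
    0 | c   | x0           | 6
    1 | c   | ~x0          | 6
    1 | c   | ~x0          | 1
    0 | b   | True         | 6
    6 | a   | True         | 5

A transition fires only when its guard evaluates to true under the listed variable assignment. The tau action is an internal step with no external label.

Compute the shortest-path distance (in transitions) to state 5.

Answer: 2

Trace:
BFS to 5:
  Layer 0: {0}
  Layer 1: {6}
  Layer 2: {5}
depth(5)=2, e.g. b·a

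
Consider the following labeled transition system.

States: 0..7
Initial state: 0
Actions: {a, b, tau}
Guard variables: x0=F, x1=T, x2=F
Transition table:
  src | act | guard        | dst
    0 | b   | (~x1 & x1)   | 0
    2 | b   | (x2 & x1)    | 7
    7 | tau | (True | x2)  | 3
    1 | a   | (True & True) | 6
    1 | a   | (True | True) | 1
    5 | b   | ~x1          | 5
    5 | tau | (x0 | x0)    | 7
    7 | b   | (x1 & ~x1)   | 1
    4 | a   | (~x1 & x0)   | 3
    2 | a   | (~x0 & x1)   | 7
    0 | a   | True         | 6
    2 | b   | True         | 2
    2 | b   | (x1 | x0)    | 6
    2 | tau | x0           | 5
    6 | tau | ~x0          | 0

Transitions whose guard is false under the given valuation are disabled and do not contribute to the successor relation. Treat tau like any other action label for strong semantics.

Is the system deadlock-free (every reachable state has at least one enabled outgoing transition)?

Answer: DEADLOCK-FREE

Working:
Reachable = {0,6}
  0: a→6  [1 exit(s)]
  6: tau→0  [1 exit(s)]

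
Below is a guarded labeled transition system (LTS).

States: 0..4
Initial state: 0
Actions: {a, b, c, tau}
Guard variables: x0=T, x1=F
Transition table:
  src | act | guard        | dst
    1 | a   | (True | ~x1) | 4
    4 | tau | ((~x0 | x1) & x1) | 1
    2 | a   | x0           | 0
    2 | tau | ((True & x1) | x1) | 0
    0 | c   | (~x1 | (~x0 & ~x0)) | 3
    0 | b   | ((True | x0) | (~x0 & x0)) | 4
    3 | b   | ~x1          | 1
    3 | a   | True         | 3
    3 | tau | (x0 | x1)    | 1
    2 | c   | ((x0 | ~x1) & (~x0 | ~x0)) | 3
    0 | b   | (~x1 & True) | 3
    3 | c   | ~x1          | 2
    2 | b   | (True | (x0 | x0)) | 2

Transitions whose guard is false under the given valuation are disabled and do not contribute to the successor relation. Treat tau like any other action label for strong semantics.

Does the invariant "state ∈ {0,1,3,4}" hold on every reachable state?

Inv-set: {0,1,3,4}
R = {0,1,2,3,4}
  0: ✓
  1: ✓
  2: outside
  3: ✓
  4: ✓
counterexample path to 2: c·c

Answer: INVARIANT VIOLATED at state 2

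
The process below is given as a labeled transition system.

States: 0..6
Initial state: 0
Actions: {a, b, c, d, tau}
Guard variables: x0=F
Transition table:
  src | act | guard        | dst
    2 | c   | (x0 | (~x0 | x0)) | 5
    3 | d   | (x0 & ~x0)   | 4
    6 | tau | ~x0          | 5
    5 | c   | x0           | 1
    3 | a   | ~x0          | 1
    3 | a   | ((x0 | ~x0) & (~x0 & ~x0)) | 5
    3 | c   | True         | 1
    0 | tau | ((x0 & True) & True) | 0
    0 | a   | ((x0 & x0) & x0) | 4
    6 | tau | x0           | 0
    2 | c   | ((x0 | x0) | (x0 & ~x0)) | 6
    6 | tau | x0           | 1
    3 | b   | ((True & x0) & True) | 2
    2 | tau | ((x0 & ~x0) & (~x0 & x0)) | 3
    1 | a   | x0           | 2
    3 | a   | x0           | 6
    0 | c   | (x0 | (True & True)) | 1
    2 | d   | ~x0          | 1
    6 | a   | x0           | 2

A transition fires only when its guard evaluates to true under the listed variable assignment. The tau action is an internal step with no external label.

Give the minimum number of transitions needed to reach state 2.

Breadth-first toward 2:
  L0 = {0}
  L1 = {1}
2 never appears.

Answer: UNREACHABLE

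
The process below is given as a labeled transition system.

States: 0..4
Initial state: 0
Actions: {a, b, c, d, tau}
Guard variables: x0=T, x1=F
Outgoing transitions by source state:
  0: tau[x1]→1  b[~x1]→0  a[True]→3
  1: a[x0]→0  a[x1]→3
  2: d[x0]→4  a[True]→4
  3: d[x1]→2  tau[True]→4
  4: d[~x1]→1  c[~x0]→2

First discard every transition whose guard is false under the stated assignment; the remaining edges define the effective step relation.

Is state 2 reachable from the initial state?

Answer: UNREACHABLE

Working:
7 transition(s) survive guard evaluation.
depth 0: {0}
depth 1: {3}  cumulative {0,3}
depth 2: {4}  cumulative {0,3,4}
depth 3: {1}  cumulative {0,1,3,4}
Reach set: {0,1,3,4}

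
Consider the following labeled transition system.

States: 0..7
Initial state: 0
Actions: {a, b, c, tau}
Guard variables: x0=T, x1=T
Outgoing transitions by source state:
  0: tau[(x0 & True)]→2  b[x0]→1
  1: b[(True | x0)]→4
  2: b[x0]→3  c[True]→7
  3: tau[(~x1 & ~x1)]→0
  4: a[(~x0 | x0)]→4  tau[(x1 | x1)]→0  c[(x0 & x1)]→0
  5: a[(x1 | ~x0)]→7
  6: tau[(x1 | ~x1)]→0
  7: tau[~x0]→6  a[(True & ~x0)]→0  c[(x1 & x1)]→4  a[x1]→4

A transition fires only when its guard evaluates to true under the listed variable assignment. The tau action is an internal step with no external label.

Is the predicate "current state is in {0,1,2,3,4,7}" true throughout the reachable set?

Answer: INVARIANT HOLDS

Trace:
Inv-set: {0,1,2,3,4,7}
R = {0,1,2,3,4,7}
  0: safe
  1: safe
  2: safe
  3: safe
  4: safe
  7: safe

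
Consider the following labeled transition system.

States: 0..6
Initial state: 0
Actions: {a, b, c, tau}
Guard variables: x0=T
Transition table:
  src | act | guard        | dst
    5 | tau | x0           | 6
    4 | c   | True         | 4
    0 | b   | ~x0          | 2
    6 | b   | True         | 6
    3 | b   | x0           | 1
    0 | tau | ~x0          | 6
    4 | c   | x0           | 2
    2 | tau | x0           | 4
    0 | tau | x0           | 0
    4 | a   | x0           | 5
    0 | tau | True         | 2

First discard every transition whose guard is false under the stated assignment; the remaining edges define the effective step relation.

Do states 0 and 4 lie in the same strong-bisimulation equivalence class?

Answer: NOT BISIMILAR

Working:
Refine partition for ~:
  P[0] = {{0,1,2,3,4,5,6}}
  P[1] = {{0,2,5},{1},{3,6},{4}}
  P[2] = {{0},{1},{2},{3},{4},{5},{6}}
Fixed point at round 3; 7 class(es).
[0]={0}  [4]={4}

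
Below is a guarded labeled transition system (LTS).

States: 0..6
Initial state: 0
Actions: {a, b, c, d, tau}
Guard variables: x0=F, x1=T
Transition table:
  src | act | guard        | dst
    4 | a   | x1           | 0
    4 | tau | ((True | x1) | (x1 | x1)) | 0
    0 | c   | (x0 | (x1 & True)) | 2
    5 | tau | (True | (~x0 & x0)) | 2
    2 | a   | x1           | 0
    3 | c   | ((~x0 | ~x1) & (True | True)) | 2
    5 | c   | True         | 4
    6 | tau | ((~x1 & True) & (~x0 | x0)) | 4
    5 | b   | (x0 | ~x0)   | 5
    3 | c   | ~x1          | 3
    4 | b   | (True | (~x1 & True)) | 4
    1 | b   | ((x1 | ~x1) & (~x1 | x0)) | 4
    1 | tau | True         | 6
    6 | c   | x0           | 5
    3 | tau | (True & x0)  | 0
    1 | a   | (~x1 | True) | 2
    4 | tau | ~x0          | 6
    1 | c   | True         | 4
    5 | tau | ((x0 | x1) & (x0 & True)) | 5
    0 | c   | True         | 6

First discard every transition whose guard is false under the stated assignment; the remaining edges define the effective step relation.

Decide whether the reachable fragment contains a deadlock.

Reachable = {0,2,6}
  0: c→2  c→6  [2 out]
  2: a→0  [1 out]
  6: ∅  [no exit]
Path to 6: c

Answer: DEADLOCK at state 6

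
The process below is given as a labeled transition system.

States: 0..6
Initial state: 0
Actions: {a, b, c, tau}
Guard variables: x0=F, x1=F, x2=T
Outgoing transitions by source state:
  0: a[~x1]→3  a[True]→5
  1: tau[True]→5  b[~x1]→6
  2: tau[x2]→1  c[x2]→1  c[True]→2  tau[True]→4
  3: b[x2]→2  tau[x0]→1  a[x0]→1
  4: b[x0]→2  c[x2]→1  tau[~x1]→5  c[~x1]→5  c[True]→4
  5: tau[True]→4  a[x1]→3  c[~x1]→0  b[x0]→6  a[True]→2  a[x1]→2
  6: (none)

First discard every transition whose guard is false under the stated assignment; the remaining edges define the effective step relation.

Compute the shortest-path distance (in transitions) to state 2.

Layered search for 2:
  Layer 0: {0}
  Layer 1: {3,5}
  Layer 2: {2,4}
first hit 2 at d=2 via a·b

Answer: 2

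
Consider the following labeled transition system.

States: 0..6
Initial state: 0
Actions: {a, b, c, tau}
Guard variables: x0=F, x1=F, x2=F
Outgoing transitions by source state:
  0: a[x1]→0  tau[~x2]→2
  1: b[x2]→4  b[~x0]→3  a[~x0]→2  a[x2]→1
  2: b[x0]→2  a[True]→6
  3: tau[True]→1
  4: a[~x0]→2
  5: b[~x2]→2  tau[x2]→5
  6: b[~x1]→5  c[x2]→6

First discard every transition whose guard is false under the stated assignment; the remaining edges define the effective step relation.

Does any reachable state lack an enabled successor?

Reach set: {0,2,5,6}
  0: tau→2  [1 out]
  2: a→6  [1 out]
  5: b→2  [1 out]
  6: b→5  [1 out]

Answer: DEADLOCK-FREE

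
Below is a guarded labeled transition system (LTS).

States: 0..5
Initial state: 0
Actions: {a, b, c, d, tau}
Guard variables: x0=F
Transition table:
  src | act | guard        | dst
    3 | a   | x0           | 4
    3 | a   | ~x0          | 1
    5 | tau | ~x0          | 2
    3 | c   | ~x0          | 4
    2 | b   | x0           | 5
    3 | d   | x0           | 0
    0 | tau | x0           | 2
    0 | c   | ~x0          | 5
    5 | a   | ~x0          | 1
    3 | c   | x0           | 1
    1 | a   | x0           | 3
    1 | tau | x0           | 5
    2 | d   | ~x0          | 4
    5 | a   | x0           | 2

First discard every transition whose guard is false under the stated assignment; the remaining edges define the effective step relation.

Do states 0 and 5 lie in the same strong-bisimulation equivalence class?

Answer: NOT BISIMILAR

Analysis:
Bisimulation quotient by refinement:
  π0 = {{0,1,2,3,4,5}}
  π1 = {{0},{1,4},{2},{3},{5}}
stable after 2 split(s): 5 block(s)
[0]={0}  [5]={5}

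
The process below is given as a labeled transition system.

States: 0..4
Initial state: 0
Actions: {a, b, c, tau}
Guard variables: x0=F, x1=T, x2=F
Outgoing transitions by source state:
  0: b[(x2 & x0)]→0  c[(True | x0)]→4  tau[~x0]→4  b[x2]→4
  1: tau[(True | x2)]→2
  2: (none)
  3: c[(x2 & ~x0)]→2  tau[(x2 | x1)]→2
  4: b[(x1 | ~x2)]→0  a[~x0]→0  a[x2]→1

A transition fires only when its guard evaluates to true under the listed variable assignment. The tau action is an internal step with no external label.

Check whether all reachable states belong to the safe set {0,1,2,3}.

Safe = {0,1,2,3}
Reachable = {0,4}
  0: ✓
  4: ✗ unsafe
reach 4 via c — violates

Answer: INVARIANT VIOLATED at state 4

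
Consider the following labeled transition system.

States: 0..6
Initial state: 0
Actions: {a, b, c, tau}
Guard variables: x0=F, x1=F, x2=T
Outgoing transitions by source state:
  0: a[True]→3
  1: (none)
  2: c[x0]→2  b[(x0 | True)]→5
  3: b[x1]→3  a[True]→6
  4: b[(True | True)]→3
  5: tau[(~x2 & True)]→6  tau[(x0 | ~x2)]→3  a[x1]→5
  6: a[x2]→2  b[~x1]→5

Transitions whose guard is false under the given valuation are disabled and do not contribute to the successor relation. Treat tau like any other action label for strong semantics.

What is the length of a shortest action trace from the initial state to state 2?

Layered search for 2:
  Layer 0: {0}
  Layer 1: {3}
  Layer 2: {6}
  Layer 3: {2,5}
depth(2)=3, e.g. a·a·a

Answer: 3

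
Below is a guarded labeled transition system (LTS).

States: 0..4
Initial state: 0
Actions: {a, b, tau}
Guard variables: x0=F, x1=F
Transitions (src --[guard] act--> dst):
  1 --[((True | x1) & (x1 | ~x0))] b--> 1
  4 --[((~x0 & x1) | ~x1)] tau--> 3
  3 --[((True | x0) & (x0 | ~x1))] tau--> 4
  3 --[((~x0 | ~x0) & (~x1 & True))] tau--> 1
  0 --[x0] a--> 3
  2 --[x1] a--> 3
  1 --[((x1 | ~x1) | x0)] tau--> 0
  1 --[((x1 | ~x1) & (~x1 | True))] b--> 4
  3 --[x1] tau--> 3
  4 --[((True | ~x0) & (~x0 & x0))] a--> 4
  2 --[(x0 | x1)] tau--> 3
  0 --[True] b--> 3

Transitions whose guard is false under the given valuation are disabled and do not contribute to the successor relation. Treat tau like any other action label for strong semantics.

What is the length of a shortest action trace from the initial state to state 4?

Answer: 2

Trace:
Breadth-first toward 4:
  Layer 0: {0}
  Layer 1: {3}
  Layer 2: {1,4}
4 enters at depth 2; path b·tau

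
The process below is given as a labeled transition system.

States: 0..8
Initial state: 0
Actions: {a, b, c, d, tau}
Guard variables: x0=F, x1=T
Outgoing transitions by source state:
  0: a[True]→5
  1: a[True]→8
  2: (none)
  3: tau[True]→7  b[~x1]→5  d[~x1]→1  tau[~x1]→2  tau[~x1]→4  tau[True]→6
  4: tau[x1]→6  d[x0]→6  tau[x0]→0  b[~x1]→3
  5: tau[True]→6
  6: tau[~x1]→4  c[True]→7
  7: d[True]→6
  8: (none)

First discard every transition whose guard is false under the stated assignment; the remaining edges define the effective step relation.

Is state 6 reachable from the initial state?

After dropping false guards: 8 live edges.
L0 = {0}
L1 = {5}  cumulative {0,5}
L2 = {6}  cumulative {0,5,6}
L3 = {7}  cumulative {0,5,6,7}
Reachable = {0,5,6,7}
witness 6: a·tau

Answer: REACHABLE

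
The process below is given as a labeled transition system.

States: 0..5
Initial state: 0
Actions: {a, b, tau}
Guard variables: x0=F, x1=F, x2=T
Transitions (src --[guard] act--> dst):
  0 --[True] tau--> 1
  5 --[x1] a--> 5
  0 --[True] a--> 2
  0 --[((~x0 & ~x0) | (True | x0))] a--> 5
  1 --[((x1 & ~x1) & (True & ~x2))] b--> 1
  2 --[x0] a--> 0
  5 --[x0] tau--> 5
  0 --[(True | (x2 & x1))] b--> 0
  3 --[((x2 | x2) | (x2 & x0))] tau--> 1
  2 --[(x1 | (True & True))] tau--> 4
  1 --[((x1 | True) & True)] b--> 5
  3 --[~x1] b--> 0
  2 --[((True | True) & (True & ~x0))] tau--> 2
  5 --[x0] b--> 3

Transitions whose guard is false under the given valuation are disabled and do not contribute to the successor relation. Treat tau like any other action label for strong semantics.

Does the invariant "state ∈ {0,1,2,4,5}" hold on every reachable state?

Answer: INVARIANT HOLDS

Analysis:
Allowed set {0,1,2,4,5}
Reach set: {0,1,2,4,5}
  0: safe
  1: safe
  2: safe
  4: safe
  5: safe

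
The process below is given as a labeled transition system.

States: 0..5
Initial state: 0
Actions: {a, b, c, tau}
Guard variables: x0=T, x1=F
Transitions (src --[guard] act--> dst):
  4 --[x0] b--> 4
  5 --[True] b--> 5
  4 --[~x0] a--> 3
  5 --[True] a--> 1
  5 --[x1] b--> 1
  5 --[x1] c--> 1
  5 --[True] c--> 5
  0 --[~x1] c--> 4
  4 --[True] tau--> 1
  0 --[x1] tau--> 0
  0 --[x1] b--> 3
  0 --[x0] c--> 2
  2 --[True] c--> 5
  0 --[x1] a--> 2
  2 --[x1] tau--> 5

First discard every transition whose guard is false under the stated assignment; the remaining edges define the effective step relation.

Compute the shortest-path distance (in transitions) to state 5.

BFS to 5:
  Layer 0: {0}
  Layer 1: {2,4}
  Layer 2: {1,5}
depth(5)=2, e.g. c·c

Answer: 2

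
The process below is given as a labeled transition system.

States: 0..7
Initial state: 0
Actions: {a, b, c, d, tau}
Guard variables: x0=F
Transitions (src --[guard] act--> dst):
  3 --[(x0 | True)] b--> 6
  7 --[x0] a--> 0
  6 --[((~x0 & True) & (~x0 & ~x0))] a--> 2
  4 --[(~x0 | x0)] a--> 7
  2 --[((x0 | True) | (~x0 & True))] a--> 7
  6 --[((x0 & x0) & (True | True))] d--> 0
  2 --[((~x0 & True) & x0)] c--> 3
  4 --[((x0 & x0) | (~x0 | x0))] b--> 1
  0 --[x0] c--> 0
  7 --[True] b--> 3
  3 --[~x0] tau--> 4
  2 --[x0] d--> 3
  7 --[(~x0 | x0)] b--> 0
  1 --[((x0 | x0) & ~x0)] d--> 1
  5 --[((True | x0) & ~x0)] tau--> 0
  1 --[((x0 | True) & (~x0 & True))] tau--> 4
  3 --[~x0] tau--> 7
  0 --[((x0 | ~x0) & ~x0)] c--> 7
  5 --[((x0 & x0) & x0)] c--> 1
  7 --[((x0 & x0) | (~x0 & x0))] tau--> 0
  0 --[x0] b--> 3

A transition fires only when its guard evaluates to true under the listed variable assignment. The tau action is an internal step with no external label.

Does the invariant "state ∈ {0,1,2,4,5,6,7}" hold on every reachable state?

Answer: INVARIANT VIOLATED at state 3

Working:
Allowed set {0,1,2,4,5,6,7}
R = {0,1,2,3,4,6,7}
  0: safe
  1: safe
  2: safe
  3: VIOLATES
  4: safe
  6: safe
  7: safe
counterexample path to 3: c·b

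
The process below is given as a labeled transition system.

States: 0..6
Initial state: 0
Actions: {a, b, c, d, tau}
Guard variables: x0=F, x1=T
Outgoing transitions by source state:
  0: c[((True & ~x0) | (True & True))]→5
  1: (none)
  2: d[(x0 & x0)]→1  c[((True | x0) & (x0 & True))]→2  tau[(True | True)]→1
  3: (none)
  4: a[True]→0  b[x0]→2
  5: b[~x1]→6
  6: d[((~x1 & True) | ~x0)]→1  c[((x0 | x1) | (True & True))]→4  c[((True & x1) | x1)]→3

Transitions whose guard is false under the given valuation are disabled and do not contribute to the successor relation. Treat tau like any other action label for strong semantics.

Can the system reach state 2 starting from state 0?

After dropping false guards: 6 live edges.
depth 0: {0}
depth 1: {5}  cumulative {0,5}
R = {0,5}

Answer: UNREACHABLE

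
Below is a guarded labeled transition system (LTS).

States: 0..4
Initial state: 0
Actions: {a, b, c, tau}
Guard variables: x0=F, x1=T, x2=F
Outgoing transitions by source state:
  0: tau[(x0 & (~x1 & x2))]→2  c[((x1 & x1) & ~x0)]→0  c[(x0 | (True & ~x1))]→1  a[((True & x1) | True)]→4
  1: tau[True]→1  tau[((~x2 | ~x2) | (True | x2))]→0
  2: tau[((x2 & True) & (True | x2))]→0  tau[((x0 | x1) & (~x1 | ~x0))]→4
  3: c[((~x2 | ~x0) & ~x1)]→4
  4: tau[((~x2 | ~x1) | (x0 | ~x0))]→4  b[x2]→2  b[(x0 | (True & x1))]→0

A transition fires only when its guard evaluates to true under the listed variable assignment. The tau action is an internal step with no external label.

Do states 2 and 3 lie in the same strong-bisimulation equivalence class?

Answer: NOT BISIMILAR

Trace:
Compute ~ classes (split until stable):
  π0 = {{0,1,2,3,4}}
  π1 = {{0},{1,2},{3},{4}}
  π2 = {{0},{1},{2},{3},{4}}
5 equivalence class(es) (converged in 3)
2∈{2}, 3∈{3}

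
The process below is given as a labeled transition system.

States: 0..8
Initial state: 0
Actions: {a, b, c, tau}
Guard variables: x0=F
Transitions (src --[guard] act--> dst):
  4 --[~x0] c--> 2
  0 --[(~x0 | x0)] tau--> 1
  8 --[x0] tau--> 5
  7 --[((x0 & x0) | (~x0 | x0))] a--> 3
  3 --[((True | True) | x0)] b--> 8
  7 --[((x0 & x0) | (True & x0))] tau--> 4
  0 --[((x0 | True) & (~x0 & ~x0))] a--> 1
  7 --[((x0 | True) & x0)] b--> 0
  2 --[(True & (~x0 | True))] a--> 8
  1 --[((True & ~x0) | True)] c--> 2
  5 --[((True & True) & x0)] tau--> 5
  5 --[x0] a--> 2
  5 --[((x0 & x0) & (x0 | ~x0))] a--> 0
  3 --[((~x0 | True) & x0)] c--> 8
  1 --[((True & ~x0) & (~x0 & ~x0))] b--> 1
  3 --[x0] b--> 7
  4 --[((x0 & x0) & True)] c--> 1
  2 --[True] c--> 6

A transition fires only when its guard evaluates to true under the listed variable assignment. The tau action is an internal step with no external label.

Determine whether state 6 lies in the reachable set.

Answer: REACHABLE

Working:
9 transition(s) survive guard evaluation.
Layer 0: {0}
Layer 1: {1}  total {0,1}
Layer 2: {2}  total {0,1,2}
Layer 3: {6,8}  total {0,1,2,6,8}
Reach set: {0,1,2,6,8}
trace reaching 6: tau·c·c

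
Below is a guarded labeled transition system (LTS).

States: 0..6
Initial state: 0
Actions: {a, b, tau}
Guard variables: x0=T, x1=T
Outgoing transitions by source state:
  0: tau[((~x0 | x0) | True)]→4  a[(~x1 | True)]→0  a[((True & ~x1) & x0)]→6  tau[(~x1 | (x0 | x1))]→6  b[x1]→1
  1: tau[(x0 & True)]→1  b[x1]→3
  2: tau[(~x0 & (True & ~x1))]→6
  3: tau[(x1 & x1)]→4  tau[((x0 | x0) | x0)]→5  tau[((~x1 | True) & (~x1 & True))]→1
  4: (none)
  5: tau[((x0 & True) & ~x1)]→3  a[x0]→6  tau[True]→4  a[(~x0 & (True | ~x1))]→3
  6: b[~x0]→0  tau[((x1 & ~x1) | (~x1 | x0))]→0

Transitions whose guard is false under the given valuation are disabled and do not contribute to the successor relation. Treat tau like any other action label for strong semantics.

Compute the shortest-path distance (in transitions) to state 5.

Answer: 3

Working:
Breadth-first toward 5:
  Layer 0: {0}
  Layer 1: {1,4,6}
  Layer 2: {3}
  Layer 3: {5}
5 enters at depth 3; path b·b·tau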